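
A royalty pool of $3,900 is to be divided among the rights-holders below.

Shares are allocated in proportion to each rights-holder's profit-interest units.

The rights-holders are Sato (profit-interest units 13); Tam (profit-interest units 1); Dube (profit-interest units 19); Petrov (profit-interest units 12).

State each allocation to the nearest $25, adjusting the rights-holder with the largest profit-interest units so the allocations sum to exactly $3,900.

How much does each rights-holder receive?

Sato: $1,125 | Tam: $75 | Dube: $1,650 | Petrov: $1,050

Profit-interest units total: 13 + 1 + 19 + 12 = 45.
Pro-rata amounts: Sato 1,126.67; Tam 86.67; Dube 1,646.67; Petrov 1,040.00.
Rounded to nearest $25: Sato $1,125; Tam $75; Dube $1,650; Petrov $1,050. Sum = $3,900.
No rounding difference to absorb.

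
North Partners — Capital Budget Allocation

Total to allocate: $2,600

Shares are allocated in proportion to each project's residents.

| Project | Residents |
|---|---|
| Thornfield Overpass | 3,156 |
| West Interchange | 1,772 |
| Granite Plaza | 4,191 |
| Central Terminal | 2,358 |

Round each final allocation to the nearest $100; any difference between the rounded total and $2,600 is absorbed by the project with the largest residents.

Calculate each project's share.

Residents total: 11,477.
Unrounded shares: Thornfield Overpass 3,156/11,477 × $2,600 = 714.96; West Interchange 1,772/11,477 × $2,600 = 401.43; Granite Plaza 4,191/11,477 × $2,600 = 949.43; Central Terminal 2,358/11,477 × $2,600 = 534.18.
After rounding ($100): Thornfield Overpass $700; West Interchange $400; Granite Plaza $900; Central Terminal $500. Sum = $2,500.
Difference $2,600 − $2,500 = +$100 applied to largest residents (Granite Plaza): Granite Plaza becomes $1,000.

Thornfield Overpass: $700 · West Interchange: $400 · Granite Plaza: $1,000 · Central Terminal: $500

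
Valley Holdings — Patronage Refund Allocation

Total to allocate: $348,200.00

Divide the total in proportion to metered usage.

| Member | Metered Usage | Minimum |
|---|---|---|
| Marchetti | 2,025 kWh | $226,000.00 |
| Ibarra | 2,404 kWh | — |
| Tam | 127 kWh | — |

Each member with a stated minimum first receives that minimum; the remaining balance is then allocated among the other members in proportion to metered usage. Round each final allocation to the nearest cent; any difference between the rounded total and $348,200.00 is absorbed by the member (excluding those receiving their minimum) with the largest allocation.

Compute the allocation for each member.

Marchetti: $226,000.00 | Ibarra: $116,068.27 | Tam: $6,131.73

Fund the minimums — Marchetti $226,000.00. Remaining pool $122,200.00.
Remaining pool split over remaining metered usage 2,531: Ibarra 116,068.2734 → $116,068.27; Tam 6,131.7266 → $6,131.73.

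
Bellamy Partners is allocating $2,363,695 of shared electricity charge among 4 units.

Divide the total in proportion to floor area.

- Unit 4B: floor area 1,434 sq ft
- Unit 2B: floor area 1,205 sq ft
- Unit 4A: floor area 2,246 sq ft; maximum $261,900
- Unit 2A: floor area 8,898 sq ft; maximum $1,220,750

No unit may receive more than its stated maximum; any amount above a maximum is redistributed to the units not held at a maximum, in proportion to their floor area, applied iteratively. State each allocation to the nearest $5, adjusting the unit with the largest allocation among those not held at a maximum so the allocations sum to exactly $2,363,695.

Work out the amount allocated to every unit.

Unit 4B: $478,750 · Unit 2B: $402,295 · Unit 4A: $261,900 · Unit 2A: $1,220,750

Floor area total: 13,783.
Pro-rata shares before constraints: Unit 4B 245,921.69; Unit 2B 206,649.68; Unit 4A 385,174.42; Unit 2A 1,525,949.22.
Held at cap: Unit 4A ($261,900), Unit 2A ($1,220,750); residual $881,045 reallocated over remaining floor area 2,639.
Shares after redistribution: Unit 4B 478,748.97 → $478,750; Unit 2B 402,296.03 → $402,295.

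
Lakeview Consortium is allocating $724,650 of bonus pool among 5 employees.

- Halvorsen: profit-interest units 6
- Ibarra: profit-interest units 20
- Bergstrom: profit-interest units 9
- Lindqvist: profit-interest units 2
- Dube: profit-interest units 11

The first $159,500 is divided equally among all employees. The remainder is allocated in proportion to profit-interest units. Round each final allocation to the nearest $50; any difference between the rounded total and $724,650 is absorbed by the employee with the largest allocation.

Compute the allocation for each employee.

Equal tier: $159,500 ÷ 5 = $31,900 apiece.
Remainder $565,150 by profit-interest units (total 48): Halvorsen 70,643.75 → $70,650; Ibarra 235,479.17 → $235,500; Bergstrom 105,965.62 → $105,950; Lindqvist 23,547.92 → $23,550; Dube 129,513.54 → $129,500.
Totals: Halvorsen $31,900 + $70,650 = $102,550; Ibarra $31,900 + $235,500 = $267,400; Bergstrom $31,900 + $105,950 = $137,850; Lindqvist $31,900 + $23,550 = $55,450; Dube $31,900 + $129,500 = $161,400.

Halvorsen: $102,550 | Ibarra: $267,400 | Bergstrom: $137,850 | Lindqvist: $55,450 | Dube: $161,400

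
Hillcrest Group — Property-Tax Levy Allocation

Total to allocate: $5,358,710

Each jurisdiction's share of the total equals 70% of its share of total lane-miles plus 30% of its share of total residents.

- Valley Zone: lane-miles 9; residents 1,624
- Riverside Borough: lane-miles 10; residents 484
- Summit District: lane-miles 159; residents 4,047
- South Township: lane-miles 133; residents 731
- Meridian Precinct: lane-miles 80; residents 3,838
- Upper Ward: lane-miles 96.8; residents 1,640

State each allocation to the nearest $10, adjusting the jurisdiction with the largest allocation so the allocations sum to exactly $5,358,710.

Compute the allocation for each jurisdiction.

Lane-miles total 487.8; residents total 12,364.
Composite weights (70% lane-miles + 30% residents): Valley Zone 0.0523; Riverside Borough 0.0261; Summit District 0.3264; South Township 0.2086; Meridian Precinct 0.2079; Upper Ward 0.1787.
Pro-rata amounts: Valley Zone 280,366.92; Riverside Borough 139,829.73; Summit District 1,748,888.20; South Township 1,117,794.15; Meridian Precinct 1,114,217.01; Upper Ward 957,614.00.
Rounded to nearest $10: Valley Zone $280,370; Riverside Borough $139,830; Summit District $1,748,890; South Township $1,117,790; Meridian Precinct $1,114,220; Upper Ward $957,610. Sum = $5,358,710.
Rounded total matches; no reconciliation needed.

Valley Zone: $280,370; Riverside Borough: $139,830; Summit District: $1,748,890; South Township: $1,117,790; Meridian Precinct: $1,114,220; Upper Ward: $957,610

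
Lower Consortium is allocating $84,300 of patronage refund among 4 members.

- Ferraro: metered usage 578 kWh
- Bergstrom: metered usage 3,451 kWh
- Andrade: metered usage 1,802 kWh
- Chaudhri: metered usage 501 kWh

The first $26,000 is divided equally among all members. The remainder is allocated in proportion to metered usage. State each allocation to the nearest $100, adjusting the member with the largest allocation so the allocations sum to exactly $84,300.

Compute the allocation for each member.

Ferraro: $11,800 | Bergstrom: $38,300 | Andrade: $23,100 | Chaudhri: $11,100

First tranche $26,000 split equally: $6,500 each.
Remainder $58,300 by metered usage (total 6,332): Ferraro 5,321.76 → $5,300; Bergstrom 31,774.05 → $31,800; Andrade 16,591.38 → $16,600; Chaudhri 4,612.81 → $4,600.
Totals: Ferraro $6,500 + $5,300 = $11,800; Bergstrom $6,500 + $31,800 = $38,300; Andrade $6,500 + $16,600 = $23,100; Chaudhri $6,500 + $4,600 = $11,100.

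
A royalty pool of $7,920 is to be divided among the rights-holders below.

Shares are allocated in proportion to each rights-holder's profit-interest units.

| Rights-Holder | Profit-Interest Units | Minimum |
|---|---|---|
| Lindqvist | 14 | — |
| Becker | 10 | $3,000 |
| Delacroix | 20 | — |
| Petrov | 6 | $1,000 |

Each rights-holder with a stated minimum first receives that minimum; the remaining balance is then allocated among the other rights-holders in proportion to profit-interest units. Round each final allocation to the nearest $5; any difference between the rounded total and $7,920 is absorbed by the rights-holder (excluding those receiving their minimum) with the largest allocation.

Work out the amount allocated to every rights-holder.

Minimums first: Becker $3,000; Petrov $1,000. Balance $3,920.
Balance split over remaining profit-interest units 34: Lindqvist 1,614.12 → $1,615; Delacroix 2,305.88 → $2,305.

Lindqvist: $1,615; Becker: $3,000; Delacroix: $2,305; Petrov: $1,000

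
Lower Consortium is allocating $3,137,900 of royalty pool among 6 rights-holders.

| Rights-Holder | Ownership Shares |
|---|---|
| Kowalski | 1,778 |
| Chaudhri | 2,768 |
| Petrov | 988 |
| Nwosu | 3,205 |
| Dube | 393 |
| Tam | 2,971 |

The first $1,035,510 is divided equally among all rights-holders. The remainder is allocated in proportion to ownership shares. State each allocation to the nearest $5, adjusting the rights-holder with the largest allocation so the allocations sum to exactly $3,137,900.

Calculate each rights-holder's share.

Equal tier: $1,035,510 ÷ 6 = $172,585 apiece.
Remainder $2,102,390 by ownership shares (total 12,103): Kowalski 308,853.13 → $308,855; Chaudhri 480,824.22 → $480,825; Petrov 171,623.67 → $171,625; Nwosu 556,734.69 → $556,735; Dube 68,267.31 → $68,265; Tam 516,086.98 → $516,085.
Totals: Kowalski $172,585 + $308,855 = $481,440; Chaudhri $172,585 + $480,825 = $653,410; Petrov $172,585 + $171,625 = $344,210; Nwosu $172,585 + $556,735 = $729,320; Dube $172,585 + $68,265 = $240,850; Tam $172,585 + $516,085 = $688,670.

Kowalski: $481,440 | Chaudhri: $653,410 | Petrov: $344,210 | Nwosu: $729,320 | Dube: $240,850 | Tam: $688,670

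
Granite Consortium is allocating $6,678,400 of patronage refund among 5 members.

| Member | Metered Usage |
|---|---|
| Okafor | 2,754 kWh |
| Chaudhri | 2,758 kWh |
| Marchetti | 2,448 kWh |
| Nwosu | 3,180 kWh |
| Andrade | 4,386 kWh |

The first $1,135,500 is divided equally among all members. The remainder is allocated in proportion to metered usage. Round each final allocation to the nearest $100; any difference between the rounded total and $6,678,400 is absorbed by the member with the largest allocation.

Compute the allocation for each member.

Okafor: $1,210,300 | Chaudhri: $1,211,700 | Marchetti: $1,101,100 | Nwosu: $1,362,400 | Andrade: $1,792,900

$1,135,500 shared equally gives $227,100 per member.
Remainder $5,542,900 by metered usage (total 15,526): Okafor 983,198.93 → $983,200; Chaudhri 984,626.96 → $984,600; Marchetti 873,954.61 → $874,000; Nwosu 1,135,284.17 → $1,135,300; Andrade 1,565,835.33 → $1,565,800.
Totals: Okafor $227,100 + $983,200 = $1,210,300; Chaudhri $227,100 + $984,600 = $1,211,700; Marchetti $227,100 + $874,000 = $1,101,100; Nwosu $227,100 + $1,135,300 = $1,362,400; Andrade $227,100 + $1,565,800 = $1,792,900.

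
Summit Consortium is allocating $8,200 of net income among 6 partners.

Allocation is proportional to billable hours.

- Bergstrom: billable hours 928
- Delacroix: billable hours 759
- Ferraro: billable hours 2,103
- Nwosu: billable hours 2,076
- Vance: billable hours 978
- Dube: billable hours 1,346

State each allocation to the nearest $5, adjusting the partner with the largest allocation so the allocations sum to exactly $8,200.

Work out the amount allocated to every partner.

Billable hours total: 8,190.
Pro-rata amounts: Bergstrom 928/8,190 × $8,200 = 929.13; Delacroix 759/8,190 × $8,200 = 759.93; Ferraro 2,103/8,190 × $8,200 = 2,105.57; Nwosu 2,076/8,190 × $8,200 = 2,078.53; Vance 978/8,190 × $8,200 = 979.19; Dube 1,346/8,190 × $8,200 = 1,347.64.
Rounded to nearest $5: Bergstrom $930; Delacroix $760; Ferraro $2,105; Nwosu $2,080; Vance $980; Dube $1,350. Sum = $8,205.
Difference $8,200 − $8,205 = −$5 applied to largest allocation (Ferraro): Ferraro becomes $2,100.

Bergstrom: $930; Delacroix: $760; Ferraro: $2,100; Nwosu: $2,080; Vance: $980; Dube: $1,350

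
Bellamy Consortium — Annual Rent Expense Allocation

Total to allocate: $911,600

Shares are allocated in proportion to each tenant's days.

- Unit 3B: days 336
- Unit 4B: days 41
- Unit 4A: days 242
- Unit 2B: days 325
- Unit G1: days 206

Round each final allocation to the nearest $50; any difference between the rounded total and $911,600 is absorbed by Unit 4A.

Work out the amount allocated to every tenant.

Unit 3B: $266,350 | Unit 4B: $32,500 | Unit 4A: $191,800 | Unit 2B: $257,650 | Unit G1: $163,300

Combined days = 1,150.
Proportional shares: Unit 3B 336/1,150 × $911,600 = 266,345.74; Unit 4B 41/1,150 × $911,600 = 32,500.52; Unit 4A 242/1,150 × $911,600 = 191,832.35; Unit 2B 325/1,150 × $911,600 = 257,626.09; Unit G1 206/1,150 × $911,600 = 163,295.30.
At nearest $50: Unit 3B $266,350; Unit 4B $32,500; Unit 4A $191,850; Unit 2B $257,650; Unit G1 $163,300. Sum = $911,650.
Difference $911,600 − $911,650 = −$50 applied to Unit 4A: Unit 4A becomes $191,800.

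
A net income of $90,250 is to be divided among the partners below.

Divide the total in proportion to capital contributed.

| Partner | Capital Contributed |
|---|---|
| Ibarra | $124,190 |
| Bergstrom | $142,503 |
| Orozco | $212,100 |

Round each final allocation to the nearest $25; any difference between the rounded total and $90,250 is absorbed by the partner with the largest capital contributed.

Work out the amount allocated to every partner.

Combined capital contributed = 478,793.
Raw shares: Ibarra 124,190/478,793 × $90,250 = 23,409.17; Bergstrom 142,503/478,793 × $90,250 = 26,861.08; Orozco 212,100/478,793 × $90,250 = 39,979.75.
At nearest $25: Ibarra $23,400; Bergstrom $26,850; Orozco $39,975. Sum = $90,225.
Difference $90,250 − $90,225 = +$25 applied to largest capital contributed (Orozco): Orozco becomes $40,000.

Ibarra: $23,400; Bergstrom: $26,850; Orozco: $40,000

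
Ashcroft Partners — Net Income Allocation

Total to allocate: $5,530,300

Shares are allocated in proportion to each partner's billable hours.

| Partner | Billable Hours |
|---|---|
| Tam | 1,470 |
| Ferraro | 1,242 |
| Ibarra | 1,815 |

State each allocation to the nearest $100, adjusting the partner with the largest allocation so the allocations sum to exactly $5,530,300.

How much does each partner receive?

Tam: $1,795,800 | Ferraro: $1,517,300 | Ibarra: $2,217,200

Combined billable hours = 4,527.
Proportional shares: Tam 1,470/4,527 × $5,530,300 = 1,795,789.93; Ferraro 1,242/4,527 × $5,530,300 = 1,517,259.24; Ibarra 1,815/4,527 × $5,530,300 = 2,217,250.83.
At nearest $100: Tam $1,795,800; Ferraro $1,517,300; Ibarra $2,217,300. Sum = $5,530,400.
Difference $5,530,300 − $5,530,400 = −$100 applied to largest allocation (Ibarra): Ibarra becomes $2,217,200.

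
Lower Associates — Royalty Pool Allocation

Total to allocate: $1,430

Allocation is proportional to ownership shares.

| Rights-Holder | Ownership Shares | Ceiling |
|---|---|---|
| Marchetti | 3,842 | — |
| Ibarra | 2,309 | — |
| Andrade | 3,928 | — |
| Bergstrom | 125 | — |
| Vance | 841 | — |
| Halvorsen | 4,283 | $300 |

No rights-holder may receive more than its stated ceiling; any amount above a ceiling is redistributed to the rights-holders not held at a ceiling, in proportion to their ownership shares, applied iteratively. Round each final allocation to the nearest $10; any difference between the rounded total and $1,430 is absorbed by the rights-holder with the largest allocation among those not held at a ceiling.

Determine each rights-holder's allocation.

Combined ownership shares = 15,328.
Pro-rata shares before constraints: Marchetti 358.43; Ibarra 215.41; Andrade 366.46; Bergstrom 11.66; Vance 78.46; Halvorsen 399.58.
Held at cap: Halvorsen ($300); remaining pool $1,130 reallocated over remaining ownership shares 11,045.
Redistributed shares: Marchetti 393.07 → $390; Ibarra 236.23 → $240; Andrade 401.87 → $400; Bergstrom 12.79 → $10; Vance 86.04 → $90.

Marchetti: $390 | Ibarra: $240 | Andrade: $400 | Bergstrom: $10 | Vance: $90 | Halvorsen: $300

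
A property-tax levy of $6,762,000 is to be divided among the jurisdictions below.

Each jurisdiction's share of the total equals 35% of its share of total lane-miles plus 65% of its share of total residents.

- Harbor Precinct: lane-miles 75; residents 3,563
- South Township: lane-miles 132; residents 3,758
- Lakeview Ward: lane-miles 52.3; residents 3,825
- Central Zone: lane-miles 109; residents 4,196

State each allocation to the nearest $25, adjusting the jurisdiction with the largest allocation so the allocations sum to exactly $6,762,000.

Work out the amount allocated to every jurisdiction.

Totals — lane-miles 368.3, residents 15,342.
Composite weights (35% lane-miles + 65% residents): Harbor Precinct 0.2222; South Township 0.2847; Lakeview Ward 0.2118; Central Zone 0.2814.
Unrounded shares: Harbor Precinct 1,502,707.86; South Township 1,924,855.68; Lakeview Ward 1,431,897.27; Central Zone 1,902,539.19.
Rounded to nearest $25: Harbor Precinct $1,502,700; South Township $1,924,850; Lakeview Ward $1,431,900; Central Zone $1,902,550. Sum = $6,762,000.
Sum already equals the total — no adjustment.

Harbor Precinct: $1,502,700; South Township: $1,924,850; Lakeview Ward: $1,431,900; Central Zone: $1,902,550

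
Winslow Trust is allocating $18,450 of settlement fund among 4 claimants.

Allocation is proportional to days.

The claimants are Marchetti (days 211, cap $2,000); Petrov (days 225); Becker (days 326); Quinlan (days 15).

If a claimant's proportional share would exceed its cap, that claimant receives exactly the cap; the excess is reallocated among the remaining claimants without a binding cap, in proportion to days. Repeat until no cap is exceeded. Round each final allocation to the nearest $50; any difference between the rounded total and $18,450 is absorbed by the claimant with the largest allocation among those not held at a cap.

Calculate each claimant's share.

Combined days = 777.
Proportional shares (ignoring caps): Marchetti 5,010.23; Petrov 5,342.66; Becker 7,740.93; Quinlan 356.18.
Held at cap: Marchetti ($2,000); balance $16,450 reallocated over remaining days 566.
Shares after redistribution: Petrov 6,539.31 → $6,550; Becker 9,474.73 → $9,450; Quinlan 435.95 → $450.

Marchetti: $2,000; Petrov: $6,550; Becker: $9,450; Quinlan: $450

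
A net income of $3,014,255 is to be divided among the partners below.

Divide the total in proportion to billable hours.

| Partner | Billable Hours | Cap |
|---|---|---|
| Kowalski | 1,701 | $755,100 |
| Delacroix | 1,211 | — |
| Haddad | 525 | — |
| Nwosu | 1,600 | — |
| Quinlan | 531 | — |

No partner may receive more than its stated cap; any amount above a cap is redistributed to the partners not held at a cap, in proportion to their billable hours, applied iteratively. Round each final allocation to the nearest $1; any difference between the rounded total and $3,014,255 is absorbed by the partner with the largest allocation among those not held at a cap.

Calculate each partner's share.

Total billable hours = 5,568.
Unconstrained shares: Kowalski 920,841.91; Delacroix 655,578.81; Haddad 284,210.47; Nwosu 866,165.23; Quinlan 287,458.59.
Held at cap: Kowalski ($755,100); residual $2,259,155 reallocated over remaining billable hours 3,867.
Shares after redistribution: Delacroix 707,482.99 → $707,483; Haddad 306,712.28 → $306,712; Nwosu 934,742.18 → $934,742; Quinlan 310,217.56 → $310,218.

Kowalski: $755,100 · Delacroix: $707,483 · Haddad: $306,712 · Nwosu: $934,742 · Quinlan: $310,218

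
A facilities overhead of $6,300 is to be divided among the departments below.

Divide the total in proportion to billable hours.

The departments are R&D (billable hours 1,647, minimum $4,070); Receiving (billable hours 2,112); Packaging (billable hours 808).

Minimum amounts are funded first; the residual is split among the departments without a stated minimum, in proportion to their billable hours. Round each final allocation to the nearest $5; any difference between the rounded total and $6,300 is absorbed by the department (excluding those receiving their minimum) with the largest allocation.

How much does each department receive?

Minimums first: R&D $4,070. Remaining pool $2,230.
Remaining pool split over remaining billable hours 2,920: Receiving 1,612.93 → $1,615; Packaging 617.07 → $615.

R&D: $4,070 | Receiving: $1,615 | Packaging: $615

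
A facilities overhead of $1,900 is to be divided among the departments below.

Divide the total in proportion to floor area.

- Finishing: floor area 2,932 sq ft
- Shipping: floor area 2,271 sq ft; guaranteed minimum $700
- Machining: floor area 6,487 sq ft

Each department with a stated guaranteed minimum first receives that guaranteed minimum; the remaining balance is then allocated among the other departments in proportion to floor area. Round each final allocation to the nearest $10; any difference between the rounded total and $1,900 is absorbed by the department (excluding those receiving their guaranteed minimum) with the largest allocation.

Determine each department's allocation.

Finishing: $370; Shipping: $700; Machining: $830

Minimums first: Shipping $700. Balance $1,200.
Balance split over remaining floor area 9,419: Finishing 373.54 → $370; Machining 826.46 → $830.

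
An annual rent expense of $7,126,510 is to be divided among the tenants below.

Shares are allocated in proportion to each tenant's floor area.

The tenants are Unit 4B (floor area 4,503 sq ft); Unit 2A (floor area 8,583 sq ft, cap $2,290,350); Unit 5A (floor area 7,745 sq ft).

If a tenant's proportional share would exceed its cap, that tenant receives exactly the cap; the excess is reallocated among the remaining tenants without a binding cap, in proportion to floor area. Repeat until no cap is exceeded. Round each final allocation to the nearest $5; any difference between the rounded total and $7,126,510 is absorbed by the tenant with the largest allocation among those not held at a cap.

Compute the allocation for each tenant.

Combined floor area = 20,831.
Unconstrained shares: Unit 4B 1,540,524.92; Unit 2A 2,936,336.97; Unit 5A 2,649,648.12.
Cap binds for Unit 2A ($2,290,350); residual $4,836,160 reallocated over remaining floor area 12,248.
Redistributed shares: Unit 4B 1,778,023.23 → $1,778,025; Unit 5A 3,058,136.77 → $3,058,135.

Unit 4B: $1,778,025 | Unit 2A: $2,290,350 | Unit 5A: $3,058,135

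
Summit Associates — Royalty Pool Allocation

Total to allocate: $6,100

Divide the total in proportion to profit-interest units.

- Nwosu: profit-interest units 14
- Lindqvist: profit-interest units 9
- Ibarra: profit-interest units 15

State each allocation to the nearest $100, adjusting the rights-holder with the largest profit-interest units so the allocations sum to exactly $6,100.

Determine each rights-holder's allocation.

Total profit-interest units = 38.
Proportional shares: Nwosu 14/38 × $6,100 = 2,247.37; Lindqvist 9/38 × $6,100 = 1,444.74; Ibarra 15/38 × $6,100 = 2,407.89.
After rounding ($100): Nwosu $2,200; Lindqvist $1,400; Ibarra $2,400. Sum = $6,000.
Difference $6,100 − $6,000 = +$100 applied to largest profit-interest units (Ibarra): Ibarra becomes $2,500.

Nwosu: $2,200; Lindqvist: $1,400; Ibarra: $2,500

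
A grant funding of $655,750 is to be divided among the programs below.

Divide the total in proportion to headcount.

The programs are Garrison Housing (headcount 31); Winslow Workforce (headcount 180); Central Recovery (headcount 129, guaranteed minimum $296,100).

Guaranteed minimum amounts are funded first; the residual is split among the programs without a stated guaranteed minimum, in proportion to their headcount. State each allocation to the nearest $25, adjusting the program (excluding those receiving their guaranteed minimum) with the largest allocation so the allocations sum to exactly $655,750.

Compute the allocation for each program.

Fund the minimums — Central Recovery $296,100. Residual $359,650.
Residual split over remaining headcount 211: Garrison Housing 52,839.57 → $52,850; Winslow Workforce 306,810.43 → $306,800.

Garrison Housing: $52,850 · Winslow Workforce: $306,800 · Central Recovery: $296,100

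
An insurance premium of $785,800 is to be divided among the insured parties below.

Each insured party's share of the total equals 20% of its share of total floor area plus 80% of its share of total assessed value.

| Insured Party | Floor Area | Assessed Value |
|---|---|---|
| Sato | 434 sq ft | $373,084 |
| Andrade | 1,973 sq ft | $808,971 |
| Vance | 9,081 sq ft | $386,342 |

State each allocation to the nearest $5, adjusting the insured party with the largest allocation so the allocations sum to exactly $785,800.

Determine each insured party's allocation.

Sato: $155,475 · Andrade: $351,240 · Vance: $279,085

Totals — floor area 11,488, assessed value 1,568,397.
Combined weights (20% floor area + 80% assessed value): Sato 0.1979; Andrade 0.4470; Vance 0.3552.
Proportional shares: Sato 155,475.64; Andrade 351,240.59; Vance 279,083.77.
Rounded to nearest $5: Sato $155,475; Andrade $351,240; Vance $279,085. Sum = $785,800.
No rounding difference to absorb.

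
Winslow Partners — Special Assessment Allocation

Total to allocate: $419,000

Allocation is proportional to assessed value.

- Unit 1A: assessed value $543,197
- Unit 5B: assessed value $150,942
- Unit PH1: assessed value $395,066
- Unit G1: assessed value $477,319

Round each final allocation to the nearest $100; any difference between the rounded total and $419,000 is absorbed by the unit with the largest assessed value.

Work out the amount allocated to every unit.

Sum of assessed value: 1,566,524.
Unrounded shares: Unit 1A 543,197/1,566,524 × $419,000 = 145,289.53; Unit 5B 150,942/1,566,524 × $419,000 = 40,372.63; Unit PH1 395,066/1,566,524 × $419,000 = 105,668.76; Unit G1 477,319/1,566,524 × $419,000 = 127,669.07.
Rounded to nearest $100: Unit 1A $145,300; Unit 5B $40,400; Unit PH1 $105,700; Unit G1 $127,700. Sum = $419,100.
Difference $419,000 − $419,100 = −$100 applied to largest assessed value (Unit 1A): Unit 1A becomes $145,200.

Unit 1A: $145,200; Unit 5B: $40,400; Unit PH1: $105,700; Unit G1: $127,700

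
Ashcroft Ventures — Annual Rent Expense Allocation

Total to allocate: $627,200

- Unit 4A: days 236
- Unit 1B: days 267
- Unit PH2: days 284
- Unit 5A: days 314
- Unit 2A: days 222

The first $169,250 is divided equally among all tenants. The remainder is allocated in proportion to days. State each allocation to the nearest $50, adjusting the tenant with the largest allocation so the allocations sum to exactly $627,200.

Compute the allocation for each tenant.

Unit 4A: $115,550 · Unit 1B: $126,250 · Unit PH2: $132,150 · Unit 5A: $142,550 · Unit 2A: $110,700

First tranche $169,250 split equally: $33,850 each.
Remainder $457,950 by days (total 1,323): Unit 4A 81,690.25 → $81,700; Unit 1B 92,420.75 → $92,400; Unit PH2 98,305.22 → $98,300; Unit 5A 108,689.57 → $108,700; Unit 2A 76,844.22 → $76,850.
Totals: Unit 4A $33,850 + $81,700 = $115,550; Unit 1B $33,850 + $92,400 = $126,250; Unit PH2 $33,850 + $98,300 = $132,150; Unit 5A $33,850 + $108,700 = $142,550; Unit 2A $33,850 + $76,850 = $110,700.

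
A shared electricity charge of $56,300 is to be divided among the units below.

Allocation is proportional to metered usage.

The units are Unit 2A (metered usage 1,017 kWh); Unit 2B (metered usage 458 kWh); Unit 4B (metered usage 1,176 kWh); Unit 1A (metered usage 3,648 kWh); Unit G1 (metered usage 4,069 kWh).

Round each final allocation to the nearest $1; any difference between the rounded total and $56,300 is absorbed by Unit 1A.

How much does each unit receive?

Unit 2A: $5,522 · Unit 2B: $2,487 · Unit 4B: $6,386 · Unit 1A: $19,810 · Unit G1: $22,095

Combined metered usage = 10,368.
Proportional shares: Unit 2A 1,017/10,368 × $56,300 = 5,522.48; Unit 2B 458/10,368 × $56,300 = 2,487.02; Unit 4B 1,176/10,368 × $56,300 = 6,385.88; Unit 1A 3,648/10,368 × $56,300 = 19,809.26; Unit G1 4,069/10,368 × $56,300 = 22,095.36.
Rounded to nearest $1: Unit 2A $5,522; Unit 2B $2,487; Unit 4B $6,386; Unit 1A $19,809; Unit G1 $22,095. Sum = $56,299.
Difference $56,300 − $56,299 = +$1 applied to Unit 1A: Unit 1A becomes $19,810.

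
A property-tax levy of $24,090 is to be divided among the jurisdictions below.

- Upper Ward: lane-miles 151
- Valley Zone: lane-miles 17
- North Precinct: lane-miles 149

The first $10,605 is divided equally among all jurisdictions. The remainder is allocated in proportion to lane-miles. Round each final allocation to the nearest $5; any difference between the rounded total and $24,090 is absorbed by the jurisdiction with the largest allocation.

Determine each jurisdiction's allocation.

Upper Ward: $9,955 · Valley Zone: $4,260 · North Precinct: $9,875

First tranche $10,605 split equally: $3,535 each.
Remainder $13,485 by lane-miles (total 317): Upper Ward 6,423.45 → $6,425; Valley Zone 723.17 → $725; North Precinct 6,338.38 → $6,340.
Rounding difference −$5 on remainder applied to Upper Ward.
Totals: Upper Ward $3,535 + $6,420 = $9,955; Valley Zone $3,535 + $725 = $4,260; North Precinct $3,535 + $6,340 = $9,875.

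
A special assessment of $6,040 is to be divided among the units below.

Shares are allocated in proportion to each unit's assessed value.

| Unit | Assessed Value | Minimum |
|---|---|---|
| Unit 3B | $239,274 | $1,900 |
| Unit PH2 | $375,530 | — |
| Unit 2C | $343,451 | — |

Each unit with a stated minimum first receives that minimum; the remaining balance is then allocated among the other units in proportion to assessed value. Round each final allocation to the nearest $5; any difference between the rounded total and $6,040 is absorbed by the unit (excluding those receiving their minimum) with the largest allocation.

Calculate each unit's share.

Fund the minimums — Unit 3B $1,900. Remaining pool $4,140.
Remaining pool split over remaining assessed value 718,981: Unit PH2 2,162.36 → $2,160; Unit 2C 1,977.64 → $1,980.

Unit 3B: $1,900 · Unit PH2: $2,160 · Unit 2C: $1,980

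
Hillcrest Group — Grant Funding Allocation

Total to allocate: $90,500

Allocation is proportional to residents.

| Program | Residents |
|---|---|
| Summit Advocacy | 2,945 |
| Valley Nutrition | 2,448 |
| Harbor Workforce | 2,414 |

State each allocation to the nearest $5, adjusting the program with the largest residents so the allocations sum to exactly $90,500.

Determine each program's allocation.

Summit Advocacy: $34,135; Valley Nutrition: $28,380; Harbor Workforce: $27,985

Combined residents = 2,945 + 2,448 + 2,414 = 7,807.
Raw shares: Summit Advocacy 34,138.91; Valley Nutrition 28,377.61; Harbor Workforce 27,983.48.
Rounded to nearest $5: Summit Advocacy $34,140; Valley Nutrition $28,380; Harbor Workforce $27,985. Sum = $90,505.
Difference $90,500 − $90,505 = −$5 applied to largest residents (Summit Advocacy): Summit Advocacy becomes $34,135.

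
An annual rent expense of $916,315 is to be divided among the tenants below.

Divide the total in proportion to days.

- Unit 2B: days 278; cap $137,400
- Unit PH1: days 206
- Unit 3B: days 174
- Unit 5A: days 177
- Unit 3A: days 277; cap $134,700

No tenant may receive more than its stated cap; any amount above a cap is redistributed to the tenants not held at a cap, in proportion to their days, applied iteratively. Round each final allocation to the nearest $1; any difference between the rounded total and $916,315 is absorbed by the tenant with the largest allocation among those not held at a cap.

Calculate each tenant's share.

Combined days = 1,112.
Unconstrained shares: Unit 2B 229,078.75; Unit PH1 169,749.00; Unit 3B 143,380.22; Unit 5A 145,852.30; Unit 3A 228,254.73.
Held at cap: Unit 2B ($137,400), Unit 3A ($134,700); remaining pool $644,215 reallocated over remaining days 557.
Shares after redistribution: Unit PH1 238,255.46 → $238,255; Unit 3B 201,244.90 → $201,245; Unit 5A 204,714.64 → $204,715.

Unit 2B: $137,400; Unit PH1: $238,255; Unit 3B: $201,245; Unit 5A: $204,715; Unit 3A: $134,700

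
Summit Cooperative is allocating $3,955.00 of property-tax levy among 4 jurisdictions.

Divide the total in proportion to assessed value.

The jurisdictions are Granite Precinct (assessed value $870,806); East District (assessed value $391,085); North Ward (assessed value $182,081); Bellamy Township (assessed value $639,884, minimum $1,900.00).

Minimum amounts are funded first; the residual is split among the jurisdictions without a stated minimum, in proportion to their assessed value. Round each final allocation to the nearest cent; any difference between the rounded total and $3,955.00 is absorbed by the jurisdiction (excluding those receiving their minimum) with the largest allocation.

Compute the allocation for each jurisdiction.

Granite Precinct: $1,239.29; East District: $556.58; North Ward: $259.13; Bellamy Township: $1,900.00

Minimums first: Bellamy Township $1,900.00. Remaining pool $2,055.00.
Remaining pool split over remaining assessed value 1,443,972: Granite Precinct 1,239.2943 → $1,239.29; East District 556.5757 → $556.58; North Ward 259.1300 → $259.13.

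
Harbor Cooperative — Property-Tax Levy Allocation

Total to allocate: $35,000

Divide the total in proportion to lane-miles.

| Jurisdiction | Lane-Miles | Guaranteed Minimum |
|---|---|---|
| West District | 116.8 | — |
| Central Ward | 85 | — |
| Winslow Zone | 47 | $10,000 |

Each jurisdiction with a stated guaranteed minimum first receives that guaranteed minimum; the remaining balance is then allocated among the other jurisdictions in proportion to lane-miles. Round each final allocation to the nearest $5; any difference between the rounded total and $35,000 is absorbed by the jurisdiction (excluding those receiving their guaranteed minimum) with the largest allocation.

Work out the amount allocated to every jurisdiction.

Fund the minimums — Winslow Zone $10,000. Balance $25,000.
Balance split over remaining lane-miles 201.8: West District 14,469.77 → $14,470; Central Ward 10,530.23 → $10,530.

West District: $14,470 | Central Ward: $10,530 | Winslow Zone: $10,000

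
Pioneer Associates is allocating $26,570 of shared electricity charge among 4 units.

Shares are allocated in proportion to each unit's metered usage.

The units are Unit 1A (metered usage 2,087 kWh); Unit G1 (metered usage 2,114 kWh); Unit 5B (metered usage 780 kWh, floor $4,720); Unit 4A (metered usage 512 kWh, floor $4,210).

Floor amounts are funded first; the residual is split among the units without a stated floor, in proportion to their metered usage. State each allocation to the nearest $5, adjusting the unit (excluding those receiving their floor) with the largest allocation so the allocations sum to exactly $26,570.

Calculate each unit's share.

Guaranteed amounts: Unit 5B $4,720; Unit 4A $4,210. Residual $17,640.
Residual split over remaining metered usage 4,201: Unit 1A 8,763.31 → $8,765; Unit G1 8,876.69 → $8,875.

Unit 1A: $8,765; Unit G1: $8,875; Unit 5B: $4,720; Unit 4A: $4,210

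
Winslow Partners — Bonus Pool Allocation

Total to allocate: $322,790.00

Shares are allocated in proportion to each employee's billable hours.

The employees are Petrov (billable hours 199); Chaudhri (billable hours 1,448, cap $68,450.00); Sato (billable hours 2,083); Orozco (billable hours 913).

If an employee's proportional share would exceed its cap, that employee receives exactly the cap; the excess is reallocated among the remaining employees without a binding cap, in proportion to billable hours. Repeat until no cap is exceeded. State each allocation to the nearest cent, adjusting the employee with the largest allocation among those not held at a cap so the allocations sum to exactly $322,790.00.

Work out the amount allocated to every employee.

Billable hours total: 4,643.
Proportional shares (ignoring caps): Petrov 13,834.8503; Chaudhri 100,667.6545; Sato 144,814.0362; Orozco 63,473.4590.
Capped: Chaudhri ($68,450.00); balance $254,340.00 reallocated over remaining billable hours 3,195.
Shares after redistribution: Petrov 15,841.5211 → $15,841.52; Sato 165,818.5352 → $165,818.54; Orozco 72,679.9437 → $72,679.94.

Petrov: $15,841.52 | Chaudhri: $68,450.00 | Sato: $165,818.54 | Orozco: $72,679.94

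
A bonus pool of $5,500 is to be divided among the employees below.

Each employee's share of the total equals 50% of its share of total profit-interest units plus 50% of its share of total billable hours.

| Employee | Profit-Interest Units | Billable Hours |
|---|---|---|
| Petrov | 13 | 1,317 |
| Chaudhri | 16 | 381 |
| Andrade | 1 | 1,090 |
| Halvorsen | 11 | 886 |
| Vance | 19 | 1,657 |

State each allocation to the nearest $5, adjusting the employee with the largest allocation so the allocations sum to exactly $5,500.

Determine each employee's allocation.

Petrov: $1,275 | Chaudhri: $930 | Andrade: $610 | Halvorsen: $960 | Vance: $1,725

Totals — profit-interest units 60, billable hours 5,331.
Composite weights (50% profit-interest units + 50% billable hours): Petrov 0.2319; Chaudhri 0.1691; Andrade 0.1106; Halvorsen 0.1748; Vance 0.3137.
Raw shares: Petrov 1,275.21; Chaudhri 929.87; Andrade 608.11; Halvorsen 961.21; Vance 1,725.60.
At nearest $5: Petrov $1,275; Chaudhri $930; Andrade $610; Halvorsen $960; Vance $1,725. Sum = $5,500.
Rounded total matches; no reconciliation needed.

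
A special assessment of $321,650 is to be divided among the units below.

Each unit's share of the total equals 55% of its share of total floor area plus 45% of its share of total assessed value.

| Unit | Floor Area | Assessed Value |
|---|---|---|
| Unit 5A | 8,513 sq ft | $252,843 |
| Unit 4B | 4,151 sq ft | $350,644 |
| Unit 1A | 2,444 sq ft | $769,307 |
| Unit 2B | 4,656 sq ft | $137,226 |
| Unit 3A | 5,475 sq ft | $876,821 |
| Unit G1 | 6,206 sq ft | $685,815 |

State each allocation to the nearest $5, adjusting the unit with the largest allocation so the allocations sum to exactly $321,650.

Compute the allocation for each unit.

Unit 5A: $59,805 · Unit 4B: $39,870 · Unit 1A: $49,990 · Unit 2B: $32,660 · Unit 3A: $72,105 · Unit G1: $67,220

Totals — floor area 31,445, assessed value 3,072,656.
Blended shares (55% floor area + 45% assessed value): Unit 5A 0.1859; Unit 4B 0.1240; Unit 1A 0.1554; Unit 2B 0.1015; Unit 3A 0.2242; Unit G1 0.2090.
Proportional shares: Unit 5A 59,804.16; Unit 4B 39,870.91; Unit 1A 49,989.25; Unit 2B 32,658.61; Unit 3A 72,106.08; Unit G1 67,220.99.
After rounding ($5): Unit 5A $59,805; Unit 4B $39,870; Unit 1A $49,990; Unit 2B $32,660; Unit 3A $72,105; Unit G1 $67,220. Sum = $321,650.
No rounding difference to absorb.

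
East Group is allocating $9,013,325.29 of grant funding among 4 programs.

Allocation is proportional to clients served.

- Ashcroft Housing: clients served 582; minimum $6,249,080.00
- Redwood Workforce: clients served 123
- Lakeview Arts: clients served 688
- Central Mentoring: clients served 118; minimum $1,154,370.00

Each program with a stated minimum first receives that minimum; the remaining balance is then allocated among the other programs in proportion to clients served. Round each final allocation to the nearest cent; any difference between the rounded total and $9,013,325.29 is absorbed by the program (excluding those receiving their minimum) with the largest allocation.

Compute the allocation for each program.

Ashcroft Housing: $6,249,080.00 · Redwood Workforce: $244,161.11 · Lakeview Arts: $1,365,714.18 · Central Mentoring: $1,154,370.00

Fund the minimums — Ashcroft Housing $6,249,080.00; Central Mentoring $1,154,370.00. Remaining pool $1,609,875.29.
Remaining pool split over remaining clients served 811: Redwood Workforce 244,161.1106 → $244,161.11; Lakeview Arts 1,365,714.1794 → $1,365,714.18.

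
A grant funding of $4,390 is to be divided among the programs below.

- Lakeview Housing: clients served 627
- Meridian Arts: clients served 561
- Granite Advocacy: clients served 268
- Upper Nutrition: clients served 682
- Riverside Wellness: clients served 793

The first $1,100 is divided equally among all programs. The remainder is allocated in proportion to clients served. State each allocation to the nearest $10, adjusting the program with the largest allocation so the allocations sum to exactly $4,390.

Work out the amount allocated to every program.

Lakeview Housing: $920; Meridian Arts: $850; Granite Advocacy: $520; Upper Nutrition: $990; Riverside Wellness: $1,110

Equal tier: $1,100 ÷ 5 = $220 apiece.
Remainder $3,290 by clients served (total 2,931): Lakeview Housing 703.80 → $700; Meridian Arts 629.71 → $630; Granite Advocacy 300.83 → $300; Upper Nutrition 765.53 → $770; Riverside Wellness 890.13 → $890.
Totals: Lakeview Housing $220 + $700 = $920; Meridian Arts $220 + $630 = $850; Granite Advocacy $220 + $300 = $520; Upper Nutrition $220 + $770 = $990; Riverside Wellness $220 + $890 = $1,110.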